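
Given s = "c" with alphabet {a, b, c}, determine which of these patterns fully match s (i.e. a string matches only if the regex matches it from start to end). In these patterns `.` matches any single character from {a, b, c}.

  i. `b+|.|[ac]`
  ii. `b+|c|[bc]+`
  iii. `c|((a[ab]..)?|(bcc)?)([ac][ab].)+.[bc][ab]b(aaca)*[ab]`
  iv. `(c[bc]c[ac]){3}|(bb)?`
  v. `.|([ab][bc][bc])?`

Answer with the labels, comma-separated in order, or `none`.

i, ii, iii, v

i → match
ii → match
iii → match
iv → no match
v → match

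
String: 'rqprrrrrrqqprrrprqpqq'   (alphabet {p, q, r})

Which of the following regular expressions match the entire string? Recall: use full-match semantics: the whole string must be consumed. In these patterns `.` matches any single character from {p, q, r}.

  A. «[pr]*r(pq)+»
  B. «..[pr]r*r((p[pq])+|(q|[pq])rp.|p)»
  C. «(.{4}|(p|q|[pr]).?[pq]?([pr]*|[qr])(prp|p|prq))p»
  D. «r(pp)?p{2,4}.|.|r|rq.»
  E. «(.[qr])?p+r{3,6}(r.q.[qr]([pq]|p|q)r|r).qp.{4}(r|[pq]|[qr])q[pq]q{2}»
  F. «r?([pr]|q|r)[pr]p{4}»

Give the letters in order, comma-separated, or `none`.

E

A → no match — must end with 'pq'
B → no match
C → no match — must end with 'p'
D → no match
E → match
F → no match — must end with 'p'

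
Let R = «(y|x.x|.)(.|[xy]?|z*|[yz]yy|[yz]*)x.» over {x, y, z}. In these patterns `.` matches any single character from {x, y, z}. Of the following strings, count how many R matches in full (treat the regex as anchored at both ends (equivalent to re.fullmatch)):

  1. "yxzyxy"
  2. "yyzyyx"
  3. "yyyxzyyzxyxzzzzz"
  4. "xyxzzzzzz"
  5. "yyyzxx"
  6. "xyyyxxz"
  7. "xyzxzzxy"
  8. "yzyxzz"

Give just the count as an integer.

1

1 → no match
2 → no match
3 → no match
4 → no match
5 → match
6 → no match
7 → no match
8 → no match
Total matched: 1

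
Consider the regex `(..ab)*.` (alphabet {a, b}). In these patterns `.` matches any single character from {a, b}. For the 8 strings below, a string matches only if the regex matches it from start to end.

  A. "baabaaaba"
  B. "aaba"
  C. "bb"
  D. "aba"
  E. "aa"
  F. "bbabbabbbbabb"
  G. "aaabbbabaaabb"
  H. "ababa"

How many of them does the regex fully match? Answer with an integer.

A. "baabaaaba" → match
B. "aaba" → no match
C. "bb" → no match
D. "aba" → no match
E. "aa" → no match
F → no match
G → match
H. "ababa" → match
Total matched: 3

3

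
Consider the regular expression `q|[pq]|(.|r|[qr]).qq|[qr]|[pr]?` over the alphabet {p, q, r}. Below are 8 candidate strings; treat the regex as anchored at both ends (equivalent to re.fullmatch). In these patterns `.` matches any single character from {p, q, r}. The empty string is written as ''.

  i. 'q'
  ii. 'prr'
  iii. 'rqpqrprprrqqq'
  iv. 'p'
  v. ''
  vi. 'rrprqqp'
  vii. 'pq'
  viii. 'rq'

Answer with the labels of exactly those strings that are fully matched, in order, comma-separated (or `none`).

i, iv, v

i → match
ii → no match
iii → no match
iv → match
v → match
vi → no match
vii → no match
viii → no match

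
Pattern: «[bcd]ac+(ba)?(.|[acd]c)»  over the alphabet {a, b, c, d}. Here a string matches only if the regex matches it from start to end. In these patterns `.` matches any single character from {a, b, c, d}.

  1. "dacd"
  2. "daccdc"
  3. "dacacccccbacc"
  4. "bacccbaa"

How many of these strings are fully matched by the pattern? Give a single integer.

3

1 → match
2 → match
3 → no match
4 → match
Total matched: 3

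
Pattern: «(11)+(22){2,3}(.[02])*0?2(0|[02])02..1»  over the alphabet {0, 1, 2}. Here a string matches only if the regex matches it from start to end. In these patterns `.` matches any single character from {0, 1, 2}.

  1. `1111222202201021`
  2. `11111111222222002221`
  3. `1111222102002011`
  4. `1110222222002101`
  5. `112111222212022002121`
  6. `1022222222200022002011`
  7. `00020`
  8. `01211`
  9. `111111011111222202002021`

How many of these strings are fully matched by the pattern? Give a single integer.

1 → no match
2 → no match
3 → no match
4 → no match
5 → no match
6 → no match — must start with `11`
7. `00020` → no match — must start with `11`
8. `01211` → no match — must start with `11`
9 → no match
Total matched: 0

0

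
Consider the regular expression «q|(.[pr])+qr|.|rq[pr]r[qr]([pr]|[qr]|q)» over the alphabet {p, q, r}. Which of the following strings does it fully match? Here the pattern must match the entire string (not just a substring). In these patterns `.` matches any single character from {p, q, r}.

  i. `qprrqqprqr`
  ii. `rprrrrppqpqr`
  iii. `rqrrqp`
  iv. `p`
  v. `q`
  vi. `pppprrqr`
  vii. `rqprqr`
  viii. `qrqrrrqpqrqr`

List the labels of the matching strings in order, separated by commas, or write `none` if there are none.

ii, iii, iv, v, vi, vii, viii

i → no match
ii → match
iii → match
iv → match
v → match
vi → match
vii → match
viii → match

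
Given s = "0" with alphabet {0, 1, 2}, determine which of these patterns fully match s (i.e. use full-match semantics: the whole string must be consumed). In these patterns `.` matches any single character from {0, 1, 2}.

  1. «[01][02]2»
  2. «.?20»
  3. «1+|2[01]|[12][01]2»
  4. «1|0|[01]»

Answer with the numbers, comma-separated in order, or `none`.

1 → no match — must end with "2"
2 → no match — must end with "20"
3 → no match
4 → match

4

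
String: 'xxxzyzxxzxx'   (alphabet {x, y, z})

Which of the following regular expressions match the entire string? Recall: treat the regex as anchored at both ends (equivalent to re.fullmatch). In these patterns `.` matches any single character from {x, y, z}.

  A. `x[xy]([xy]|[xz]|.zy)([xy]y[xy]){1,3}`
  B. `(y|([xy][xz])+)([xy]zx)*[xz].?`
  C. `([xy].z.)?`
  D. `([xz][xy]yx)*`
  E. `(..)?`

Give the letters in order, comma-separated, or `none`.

B

A → no match
B → match
C → no match
D → no match
E → no match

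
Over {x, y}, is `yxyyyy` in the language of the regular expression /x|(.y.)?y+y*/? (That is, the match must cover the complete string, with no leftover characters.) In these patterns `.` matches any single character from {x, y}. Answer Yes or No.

No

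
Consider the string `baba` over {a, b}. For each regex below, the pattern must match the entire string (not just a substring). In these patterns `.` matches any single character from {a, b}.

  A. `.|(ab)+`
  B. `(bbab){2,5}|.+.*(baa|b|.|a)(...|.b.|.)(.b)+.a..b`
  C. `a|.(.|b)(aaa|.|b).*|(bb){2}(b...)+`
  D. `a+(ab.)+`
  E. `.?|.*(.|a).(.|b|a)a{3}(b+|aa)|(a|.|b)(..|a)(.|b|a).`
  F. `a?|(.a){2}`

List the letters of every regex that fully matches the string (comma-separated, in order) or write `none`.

C, E, F

A → no match
B → no match
C → match
D → no match — must start with `a`
E → match
F → match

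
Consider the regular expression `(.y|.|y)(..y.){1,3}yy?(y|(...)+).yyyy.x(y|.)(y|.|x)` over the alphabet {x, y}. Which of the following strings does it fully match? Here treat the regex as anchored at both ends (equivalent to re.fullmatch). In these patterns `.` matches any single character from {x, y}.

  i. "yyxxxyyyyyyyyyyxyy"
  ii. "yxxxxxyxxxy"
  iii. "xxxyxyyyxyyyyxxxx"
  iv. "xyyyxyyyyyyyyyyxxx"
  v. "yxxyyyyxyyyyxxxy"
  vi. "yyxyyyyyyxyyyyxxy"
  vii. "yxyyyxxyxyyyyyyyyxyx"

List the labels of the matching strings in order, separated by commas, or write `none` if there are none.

i → no match
ii → no match
iii → match
iv → match
v → match
vi → no match
vii → match

iii, iv, v, vii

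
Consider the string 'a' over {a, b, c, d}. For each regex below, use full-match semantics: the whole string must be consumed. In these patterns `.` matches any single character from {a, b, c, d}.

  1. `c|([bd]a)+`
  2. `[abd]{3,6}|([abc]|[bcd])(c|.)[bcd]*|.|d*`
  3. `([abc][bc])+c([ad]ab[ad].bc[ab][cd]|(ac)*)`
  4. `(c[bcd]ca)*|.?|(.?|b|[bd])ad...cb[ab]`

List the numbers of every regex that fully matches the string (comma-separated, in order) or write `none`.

2, 4

1 → no match
2 → match
3 → no match
4 → match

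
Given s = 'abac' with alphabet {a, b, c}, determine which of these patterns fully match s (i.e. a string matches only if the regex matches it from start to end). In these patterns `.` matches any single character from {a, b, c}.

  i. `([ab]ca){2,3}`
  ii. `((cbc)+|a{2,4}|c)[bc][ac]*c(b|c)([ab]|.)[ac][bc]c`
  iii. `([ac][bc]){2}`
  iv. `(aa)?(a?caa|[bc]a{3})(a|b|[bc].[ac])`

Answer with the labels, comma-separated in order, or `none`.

iii

i → no match — must end with 'ca'
ii → no match
iii → match
iv → no match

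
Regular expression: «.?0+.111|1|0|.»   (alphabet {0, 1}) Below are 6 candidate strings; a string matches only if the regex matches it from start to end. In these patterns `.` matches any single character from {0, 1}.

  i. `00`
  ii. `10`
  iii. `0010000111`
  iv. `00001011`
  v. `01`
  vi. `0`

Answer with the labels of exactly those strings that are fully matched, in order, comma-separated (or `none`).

vi

i → no match
ii → no match
iii → no match
iv → no match
v → no match
vi → match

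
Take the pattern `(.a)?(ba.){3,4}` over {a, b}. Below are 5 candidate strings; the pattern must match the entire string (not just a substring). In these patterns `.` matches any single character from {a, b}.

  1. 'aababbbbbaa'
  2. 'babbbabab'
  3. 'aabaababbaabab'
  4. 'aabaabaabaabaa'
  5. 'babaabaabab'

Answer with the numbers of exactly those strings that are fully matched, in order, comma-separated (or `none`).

1 → no match
2 → no match
3 → match
4 → match
5 → match

3, 4, 5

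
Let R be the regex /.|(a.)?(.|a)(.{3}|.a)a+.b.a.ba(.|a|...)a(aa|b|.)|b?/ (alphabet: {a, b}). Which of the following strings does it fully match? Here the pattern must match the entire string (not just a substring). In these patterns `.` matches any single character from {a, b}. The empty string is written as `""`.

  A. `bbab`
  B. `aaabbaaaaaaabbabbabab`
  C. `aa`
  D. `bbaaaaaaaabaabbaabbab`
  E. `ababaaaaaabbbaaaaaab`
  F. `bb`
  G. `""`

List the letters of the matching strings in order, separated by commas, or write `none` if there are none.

A → no match
B → match
C → no match
D → match
E → no match
F → no match
G → match

B, D, G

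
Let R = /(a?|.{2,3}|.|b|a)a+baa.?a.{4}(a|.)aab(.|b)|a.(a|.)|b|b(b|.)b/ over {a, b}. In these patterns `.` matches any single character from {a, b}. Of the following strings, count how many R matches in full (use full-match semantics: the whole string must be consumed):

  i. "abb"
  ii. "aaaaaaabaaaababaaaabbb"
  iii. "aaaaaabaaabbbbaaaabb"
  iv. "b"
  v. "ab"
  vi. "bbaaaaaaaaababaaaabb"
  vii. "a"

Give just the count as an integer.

i → match
ii → no match
iii → no match
iv → match
v → no match
vi → no match
vii → no match
Total matched: 2

2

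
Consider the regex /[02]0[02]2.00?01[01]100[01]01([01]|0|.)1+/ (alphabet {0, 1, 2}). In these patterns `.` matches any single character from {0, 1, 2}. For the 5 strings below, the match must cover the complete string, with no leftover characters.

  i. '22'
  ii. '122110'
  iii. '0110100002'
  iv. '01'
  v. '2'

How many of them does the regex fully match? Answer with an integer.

i. '22' → no match — must end with '1'
ii. '122110' → no match — must end with '1'
iii. '0110100002' → no match — must end with '1'
iv. '01' → no match
v. '2' → no match — must end with '1'
Total matched: 0

0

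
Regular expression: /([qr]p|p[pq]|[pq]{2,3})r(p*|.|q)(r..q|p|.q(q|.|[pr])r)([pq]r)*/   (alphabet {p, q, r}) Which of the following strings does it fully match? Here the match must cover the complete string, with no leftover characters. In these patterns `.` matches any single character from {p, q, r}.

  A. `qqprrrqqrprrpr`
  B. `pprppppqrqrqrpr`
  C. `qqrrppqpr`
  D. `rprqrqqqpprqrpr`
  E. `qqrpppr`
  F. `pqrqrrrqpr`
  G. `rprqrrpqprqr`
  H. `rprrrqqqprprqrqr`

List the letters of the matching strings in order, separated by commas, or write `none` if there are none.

A → no match
B → match
C → match
D → no match
E → match
F → match
G → match
H → match

B, C, E, F, G, H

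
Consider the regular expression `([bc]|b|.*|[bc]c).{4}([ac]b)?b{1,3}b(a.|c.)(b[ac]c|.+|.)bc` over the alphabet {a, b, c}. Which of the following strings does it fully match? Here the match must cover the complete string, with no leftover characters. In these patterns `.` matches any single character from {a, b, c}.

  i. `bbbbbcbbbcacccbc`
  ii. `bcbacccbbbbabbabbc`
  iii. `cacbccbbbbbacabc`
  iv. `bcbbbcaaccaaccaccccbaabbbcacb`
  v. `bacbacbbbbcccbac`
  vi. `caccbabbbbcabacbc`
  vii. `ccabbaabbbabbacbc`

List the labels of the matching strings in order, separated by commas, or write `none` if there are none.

i, ii, iii, vi, vii

i → match
ii → match
iii → match
iv → no match — must end with `bc`
v → no match — must end with `bc`
vi → match
vii → match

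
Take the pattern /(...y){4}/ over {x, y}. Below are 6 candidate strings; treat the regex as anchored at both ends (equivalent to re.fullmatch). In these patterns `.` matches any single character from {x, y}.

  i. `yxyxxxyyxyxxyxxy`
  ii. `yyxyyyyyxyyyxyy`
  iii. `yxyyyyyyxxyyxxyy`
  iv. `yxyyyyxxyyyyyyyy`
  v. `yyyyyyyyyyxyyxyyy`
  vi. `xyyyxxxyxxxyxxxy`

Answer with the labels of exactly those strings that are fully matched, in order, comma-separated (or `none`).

i → no match
ii → no match
iii → match
iv → no match
v → no match
vi → match

iii, vi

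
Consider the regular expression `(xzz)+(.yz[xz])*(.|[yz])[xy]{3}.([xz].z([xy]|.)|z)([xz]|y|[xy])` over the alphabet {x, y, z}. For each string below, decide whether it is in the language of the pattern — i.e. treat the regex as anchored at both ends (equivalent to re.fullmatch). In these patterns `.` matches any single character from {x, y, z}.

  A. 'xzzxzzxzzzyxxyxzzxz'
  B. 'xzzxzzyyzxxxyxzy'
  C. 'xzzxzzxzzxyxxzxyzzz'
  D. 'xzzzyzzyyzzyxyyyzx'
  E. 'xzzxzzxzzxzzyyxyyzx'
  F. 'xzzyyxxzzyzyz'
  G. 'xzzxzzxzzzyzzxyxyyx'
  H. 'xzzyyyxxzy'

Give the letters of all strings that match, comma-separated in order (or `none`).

A → match
B → no match
C → match
D → match
E → match
F → match
G → no match
H → match

A, C, D, E, F, H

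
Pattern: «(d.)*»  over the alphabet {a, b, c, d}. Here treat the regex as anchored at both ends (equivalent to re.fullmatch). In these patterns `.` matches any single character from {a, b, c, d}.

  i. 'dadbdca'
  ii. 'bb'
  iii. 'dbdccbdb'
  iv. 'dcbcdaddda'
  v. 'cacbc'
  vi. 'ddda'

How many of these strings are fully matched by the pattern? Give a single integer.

i. 'dadbdca' → no match
ii. 'bb' → no match
iii. 'dbdccbdb' → no match
iv. 'dcbcdaddda' → no match
v. 'cacbc' → no match
vi. 'ddda' → match
Total matched: 1

1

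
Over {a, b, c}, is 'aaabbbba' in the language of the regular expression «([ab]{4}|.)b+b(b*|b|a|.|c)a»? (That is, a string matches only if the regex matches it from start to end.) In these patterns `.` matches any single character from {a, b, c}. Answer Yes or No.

Yes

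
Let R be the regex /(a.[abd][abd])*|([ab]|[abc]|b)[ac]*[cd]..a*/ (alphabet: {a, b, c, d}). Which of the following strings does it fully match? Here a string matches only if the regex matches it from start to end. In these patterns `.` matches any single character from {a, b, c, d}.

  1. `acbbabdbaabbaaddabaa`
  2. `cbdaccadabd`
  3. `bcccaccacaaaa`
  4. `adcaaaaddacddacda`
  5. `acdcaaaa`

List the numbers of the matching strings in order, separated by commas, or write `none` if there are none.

1, 3, 5

1 → match
2 → no match
3 → match
4 → no match
5 → match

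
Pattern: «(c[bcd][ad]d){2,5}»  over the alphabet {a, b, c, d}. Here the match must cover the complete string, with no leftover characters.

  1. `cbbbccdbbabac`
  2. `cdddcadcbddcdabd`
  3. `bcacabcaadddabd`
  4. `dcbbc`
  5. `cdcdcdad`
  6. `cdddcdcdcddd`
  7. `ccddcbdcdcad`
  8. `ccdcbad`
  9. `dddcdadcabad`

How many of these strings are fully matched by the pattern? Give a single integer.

0

1 → no match — must end with `d`
2 → no match
3 → no match — must start with `c`
4 → no match — must start with `c`
5 → no match
6 → no match
7 → no match
8 → no match
9 → no match — must start with `c`
Total matched: 0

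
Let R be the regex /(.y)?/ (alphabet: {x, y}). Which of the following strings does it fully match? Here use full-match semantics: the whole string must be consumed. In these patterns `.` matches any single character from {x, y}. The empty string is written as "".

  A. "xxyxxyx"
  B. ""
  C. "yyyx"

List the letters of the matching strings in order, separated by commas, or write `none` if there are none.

A. "xxyxxyx" → no match
B. "" → match
C. "yyyx" → no match

B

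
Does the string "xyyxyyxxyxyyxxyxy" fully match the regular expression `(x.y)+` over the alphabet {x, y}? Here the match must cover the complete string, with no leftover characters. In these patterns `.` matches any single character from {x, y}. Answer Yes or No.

No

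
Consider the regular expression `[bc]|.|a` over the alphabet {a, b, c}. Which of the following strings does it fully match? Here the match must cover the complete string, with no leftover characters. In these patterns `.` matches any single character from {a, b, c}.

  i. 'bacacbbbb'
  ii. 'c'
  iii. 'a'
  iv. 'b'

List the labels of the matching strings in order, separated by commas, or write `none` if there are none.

ii, iii, iv

i. 'bacacbbbb' → no match
ii. 'c' → match
iii. 'a' → match
iv. 'b' → match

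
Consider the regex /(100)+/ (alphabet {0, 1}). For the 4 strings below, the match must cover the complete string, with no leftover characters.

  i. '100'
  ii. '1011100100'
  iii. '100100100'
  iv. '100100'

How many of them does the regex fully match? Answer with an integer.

3

i. '100' → match
ii. '1011100100' → no match — must start with '100'
iii. '100100100' → match
iv. '100100' → match
Total matched: 3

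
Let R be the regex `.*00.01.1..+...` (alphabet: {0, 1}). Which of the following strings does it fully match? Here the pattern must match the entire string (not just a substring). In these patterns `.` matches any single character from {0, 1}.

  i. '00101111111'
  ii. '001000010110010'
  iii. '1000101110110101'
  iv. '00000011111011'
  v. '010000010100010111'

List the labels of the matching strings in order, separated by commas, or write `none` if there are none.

ii, iii, iv, v

i → no match
ii → match
iii → match
iv → match
v → match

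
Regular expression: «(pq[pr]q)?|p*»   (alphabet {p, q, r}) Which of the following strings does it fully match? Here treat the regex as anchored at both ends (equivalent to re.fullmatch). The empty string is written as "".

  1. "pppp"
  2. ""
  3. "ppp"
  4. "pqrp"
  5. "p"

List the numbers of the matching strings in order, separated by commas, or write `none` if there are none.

1, 2, 3, 5

1. "pppp" → match
2. "" → match
3. "ppp" → match
4. "pqrp" → no match
5. "p" → match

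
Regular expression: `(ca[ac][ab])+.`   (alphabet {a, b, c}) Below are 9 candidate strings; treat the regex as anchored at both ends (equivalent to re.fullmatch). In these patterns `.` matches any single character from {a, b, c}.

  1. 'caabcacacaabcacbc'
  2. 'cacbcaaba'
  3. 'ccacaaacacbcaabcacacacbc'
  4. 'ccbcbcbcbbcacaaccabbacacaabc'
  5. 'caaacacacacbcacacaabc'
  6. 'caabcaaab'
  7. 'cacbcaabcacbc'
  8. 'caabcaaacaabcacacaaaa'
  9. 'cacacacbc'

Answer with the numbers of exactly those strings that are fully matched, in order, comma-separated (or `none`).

1, 2, 5, 6, 7, 8, 9

1 → match
2 → match
3 → no match — must start with 'ca'
4 → no match — must start with 'ca'
5 → match
6 → match
7 → match
8 → match
9 → match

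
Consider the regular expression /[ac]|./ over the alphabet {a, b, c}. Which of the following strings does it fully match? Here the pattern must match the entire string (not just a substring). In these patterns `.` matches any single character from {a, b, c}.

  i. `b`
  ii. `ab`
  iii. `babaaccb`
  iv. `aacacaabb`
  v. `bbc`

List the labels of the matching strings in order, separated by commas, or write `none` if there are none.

i

i → match
ii → no match
iii → no match
iv → no match
v → no match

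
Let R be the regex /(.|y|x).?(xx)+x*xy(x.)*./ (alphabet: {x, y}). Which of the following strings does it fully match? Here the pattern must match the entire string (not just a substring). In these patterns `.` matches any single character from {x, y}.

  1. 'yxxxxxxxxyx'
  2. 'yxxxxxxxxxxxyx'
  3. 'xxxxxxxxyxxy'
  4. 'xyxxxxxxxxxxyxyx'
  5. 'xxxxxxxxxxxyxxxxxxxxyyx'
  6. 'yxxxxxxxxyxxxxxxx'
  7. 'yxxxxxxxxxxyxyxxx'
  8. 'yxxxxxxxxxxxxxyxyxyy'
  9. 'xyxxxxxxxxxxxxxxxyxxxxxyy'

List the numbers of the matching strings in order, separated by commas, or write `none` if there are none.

1 → match
2 → match
3 → match
4 → match
5 → no match
6 → match
7 → match
8 → match
9 → match

1, 2, 3, 4, 6, 7, 8, 9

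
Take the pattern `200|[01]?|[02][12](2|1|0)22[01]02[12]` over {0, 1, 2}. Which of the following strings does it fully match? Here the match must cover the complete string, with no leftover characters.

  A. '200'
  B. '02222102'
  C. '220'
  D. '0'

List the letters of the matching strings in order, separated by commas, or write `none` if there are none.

A. '200' → match
B. '02222102' → no match
C. '220' → no match
D. '0' → match

A, D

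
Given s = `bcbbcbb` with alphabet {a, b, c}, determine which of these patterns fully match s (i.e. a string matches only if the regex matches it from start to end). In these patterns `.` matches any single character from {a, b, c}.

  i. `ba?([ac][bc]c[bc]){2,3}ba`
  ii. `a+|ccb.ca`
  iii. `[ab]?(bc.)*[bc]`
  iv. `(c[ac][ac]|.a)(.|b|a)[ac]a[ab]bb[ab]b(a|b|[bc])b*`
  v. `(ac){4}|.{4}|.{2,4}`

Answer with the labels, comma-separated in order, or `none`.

i → no match — must end with `ba`
ii → no match
iii → match
iv → no match
v → no match

iii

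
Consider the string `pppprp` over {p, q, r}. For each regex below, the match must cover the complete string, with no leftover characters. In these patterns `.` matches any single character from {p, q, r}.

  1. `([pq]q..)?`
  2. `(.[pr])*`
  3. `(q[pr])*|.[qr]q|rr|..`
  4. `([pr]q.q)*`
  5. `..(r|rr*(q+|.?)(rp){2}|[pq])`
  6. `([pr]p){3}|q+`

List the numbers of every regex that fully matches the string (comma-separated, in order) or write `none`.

2, 6

1 → no match
2 → match
3 → no match
4 → no match
5 → no match
6 → match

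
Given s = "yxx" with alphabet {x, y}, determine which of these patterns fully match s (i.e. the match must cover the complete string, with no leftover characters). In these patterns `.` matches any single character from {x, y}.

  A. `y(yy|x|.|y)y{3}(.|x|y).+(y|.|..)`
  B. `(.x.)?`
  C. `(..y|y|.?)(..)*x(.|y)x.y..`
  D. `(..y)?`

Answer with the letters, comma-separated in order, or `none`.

A → no match
B → match
C → no match
D → no match

B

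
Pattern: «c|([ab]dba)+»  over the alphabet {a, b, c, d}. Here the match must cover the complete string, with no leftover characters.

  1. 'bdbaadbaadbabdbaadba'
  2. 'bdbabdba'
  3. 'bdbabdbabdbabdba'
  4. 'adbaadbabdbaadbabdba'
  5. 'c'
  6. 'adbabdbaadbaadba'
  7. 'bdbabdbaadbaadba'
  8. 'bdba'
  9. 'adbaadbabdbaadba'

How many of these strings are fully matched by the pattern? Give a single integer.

1 → match
2 → match
3 → match
4 → match
5 → match
6 → match
7 → match
8 → match
9 → match
Total matched: 9

9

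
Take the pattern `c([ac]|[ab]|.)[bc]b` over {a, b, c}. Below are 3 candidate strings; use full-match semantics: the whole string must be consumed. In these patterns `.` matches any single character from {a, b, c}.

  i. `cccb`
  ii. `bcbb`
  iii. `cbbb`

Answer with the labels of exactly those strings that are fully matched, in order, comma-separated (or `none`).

i, iii

i → match
ii → no match — must start with `c`
iii → match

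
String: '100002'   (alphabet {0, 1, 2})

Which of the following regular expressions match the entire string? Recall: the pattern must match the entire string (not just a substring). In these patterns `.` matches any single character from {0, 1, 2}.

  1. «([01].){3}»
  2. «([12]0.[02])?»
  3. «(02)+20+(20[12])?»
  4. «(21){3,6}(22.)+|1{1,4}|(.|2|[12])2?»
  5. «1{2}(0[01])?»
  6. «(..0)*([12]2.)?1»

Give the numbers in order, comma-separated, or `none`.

1

1 → match
2 → no match
3 → no match — must start with '02'
4 → no match
5 → no match
6 → no match — must end with '1'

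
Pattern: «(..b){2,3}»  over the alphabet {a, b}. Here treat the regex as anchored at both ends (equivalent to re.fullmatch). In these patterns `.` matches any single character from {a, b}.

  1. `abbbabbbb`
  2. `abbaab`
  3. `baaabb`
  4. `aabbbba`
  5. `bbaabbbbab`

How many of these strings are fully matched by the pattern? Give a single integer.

1. `abbbabbbb` → match
2. `abbaab` → match
3. `baaabb` → no match
4. `aabbbba` → no match — must end with `b`
5. `bbaabbbbab` → no match
Total matched: 2

2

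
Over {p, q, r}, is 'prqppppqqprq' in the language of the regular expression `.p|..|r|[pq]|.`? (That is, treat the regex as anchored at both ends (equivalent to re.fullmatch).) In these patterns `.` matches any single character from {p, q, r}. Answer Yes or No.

No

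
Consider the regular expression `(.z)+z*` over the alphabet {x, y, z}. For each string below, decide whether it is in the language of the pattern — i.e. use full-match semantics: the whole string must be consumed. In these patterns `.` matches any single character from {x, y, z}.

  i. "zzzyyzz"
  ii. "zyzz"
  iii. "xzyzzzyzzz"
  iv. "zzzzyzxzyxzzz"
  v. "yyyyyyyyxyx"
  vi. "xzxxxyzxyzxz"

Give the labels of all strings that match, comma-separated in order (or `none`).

i → no match
ii → no match
iii → match
iv → no match
v → no match
vi → no match

iii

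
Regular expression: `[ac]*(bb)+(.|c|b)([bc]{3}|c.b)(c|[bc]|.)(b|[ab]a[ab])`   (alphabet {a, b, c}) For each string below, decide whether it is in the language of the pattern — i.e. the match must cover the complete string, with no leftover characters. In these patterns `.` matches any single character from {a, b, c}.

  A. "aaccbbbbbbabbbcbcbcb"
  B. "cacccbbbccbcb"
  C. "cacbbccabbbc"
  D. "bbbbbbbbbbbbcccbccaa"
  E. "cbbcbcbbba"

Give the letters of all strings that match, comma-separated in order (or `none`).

A → no match
B → match
C → no match
D → no match
E → no match

B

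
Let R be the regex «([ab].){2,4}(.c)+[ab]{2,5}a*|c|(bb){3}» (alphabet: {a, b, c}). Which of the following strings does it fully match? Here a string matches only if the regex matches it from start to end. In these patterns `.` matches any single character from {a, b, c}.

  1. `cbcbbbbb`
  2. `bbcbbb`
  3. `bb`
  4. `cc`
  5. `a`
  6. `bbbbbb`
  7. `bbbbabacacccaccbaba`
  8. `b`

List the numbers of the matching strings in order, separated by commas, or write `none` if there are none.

1 → no match
2 → no match
3 → no match
4 → no match
5 → no match
6 → match
7 → no match
8 → no match

6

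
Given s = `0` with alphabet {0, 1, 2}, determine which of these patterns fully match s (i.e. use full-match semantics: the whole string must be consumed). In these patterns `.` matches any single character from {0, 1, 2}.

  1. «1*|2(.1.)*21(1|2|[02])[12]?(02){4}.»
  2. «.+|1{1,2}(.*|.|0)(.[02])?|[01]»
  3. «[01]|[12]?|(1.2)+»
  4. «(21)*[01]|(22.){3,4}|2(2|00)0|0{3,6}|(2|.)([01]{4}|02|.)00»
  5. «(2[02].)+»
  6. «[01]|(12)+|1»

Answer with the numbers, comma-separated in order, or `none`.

1 → no match
2 → match
3 → match
4 → match
5 → no match — must start with `2`
6 → match

2, 3, 4, 6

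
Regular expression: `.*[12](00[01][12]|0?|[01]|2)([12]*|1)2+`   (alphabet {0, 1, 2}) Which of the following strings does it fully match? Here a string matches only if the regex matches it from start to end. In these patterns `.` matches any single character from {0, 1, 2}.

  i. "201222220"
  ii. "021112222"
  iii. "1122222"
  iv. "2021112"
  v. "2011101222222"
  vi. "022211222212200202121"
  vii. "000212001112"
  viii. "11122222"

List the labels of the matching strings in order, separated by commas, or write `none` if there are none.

ii, iii, iv, v, vii, viii

i → no match — must end with "2"
ii → match
iii → match
iv → match
v → match
vi → no match — must end with "2"
vii → match
viii → match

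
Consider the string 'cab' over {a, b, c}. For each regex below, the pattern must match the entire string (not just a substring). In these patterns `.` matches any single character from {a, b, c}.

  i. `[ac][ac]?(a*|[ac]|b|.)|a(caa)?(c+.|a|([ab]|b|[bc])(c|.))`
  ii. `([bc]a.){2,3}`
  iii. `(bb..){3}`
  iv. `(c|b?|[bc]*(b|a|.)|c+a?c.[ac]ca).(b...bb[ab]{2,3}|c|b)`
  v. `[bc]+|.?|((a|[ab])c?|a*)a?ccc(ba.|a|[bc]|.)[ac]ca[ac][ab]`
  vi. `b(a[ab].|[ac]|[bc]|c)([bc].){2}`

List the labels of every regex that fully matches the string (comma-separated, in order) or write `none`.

i → match
ii → no match
iii → no match — must start with 'bb'
iv → match
v → no match
vi → no match — must start with 'b'

i, iv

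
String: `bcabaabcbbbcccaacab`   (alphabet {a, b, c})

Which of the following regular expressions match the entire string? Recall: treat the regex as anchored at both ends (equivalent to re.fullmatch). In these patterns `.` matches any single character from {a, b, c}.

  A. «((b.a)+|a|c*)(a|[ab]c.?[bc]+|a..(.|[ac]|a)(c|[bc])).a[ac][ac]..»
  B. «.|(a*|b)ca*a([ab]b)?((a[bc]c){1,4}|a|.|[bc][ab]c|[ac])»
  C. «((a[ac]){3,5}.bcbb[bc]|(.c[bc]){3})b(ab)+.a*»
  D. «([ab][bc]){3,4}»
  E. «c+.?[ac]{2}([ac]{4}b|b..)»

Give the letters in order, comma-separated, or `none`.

A

A → match
B → no match
C → no match
D → no match
E → no match — must start with `c`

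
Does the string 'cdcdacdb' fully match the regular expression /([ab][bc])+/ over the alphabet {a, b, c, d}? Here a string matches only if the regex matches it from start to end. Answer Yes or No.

No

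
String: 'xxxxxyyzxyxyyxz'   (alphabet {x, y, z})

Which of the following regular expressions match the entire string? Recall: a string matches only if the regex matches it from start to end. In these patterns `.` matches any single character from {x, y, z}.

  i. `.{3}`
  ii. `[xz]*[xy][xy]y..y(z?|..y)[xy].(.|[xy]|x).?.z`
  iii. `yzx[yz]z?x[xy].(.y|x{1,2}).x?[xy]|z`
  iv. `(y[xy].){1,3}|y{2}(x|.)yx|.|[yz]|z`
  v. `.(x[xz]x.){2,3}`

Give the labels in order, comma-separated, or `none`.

i → no match
ii → match
iii → no match
iv → no match
v → no match

ii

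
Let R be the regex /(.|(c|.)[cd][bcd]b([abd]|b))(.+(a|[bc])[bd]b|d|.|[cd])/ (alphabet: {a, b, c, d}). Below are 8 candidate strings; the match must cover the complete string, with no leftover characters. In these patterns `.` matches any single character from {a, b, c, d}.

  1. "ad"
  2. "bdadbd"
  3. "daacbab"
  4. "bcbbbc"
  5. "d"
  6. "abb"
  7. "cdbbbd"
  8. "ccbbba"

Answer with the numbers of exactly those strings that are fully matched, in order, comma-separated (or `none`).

1 → match
2 → no match
3 → no match
4 → match
5 → no match
6 → no match
7 → match
8 → match

1, 4, 7, 8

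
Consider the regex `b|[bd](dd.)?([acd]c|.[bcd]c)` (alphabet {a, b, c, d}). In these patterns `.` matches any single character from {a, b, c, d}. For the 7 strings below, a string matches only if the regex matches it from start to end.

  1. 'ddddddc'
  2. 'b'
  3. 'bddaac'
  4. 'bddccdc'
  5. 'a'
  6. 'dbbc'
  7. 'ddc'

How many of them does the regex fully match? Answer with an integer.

1. 'ddddddc' → match
2. 'b' → match
3. 'bddaac' → match
4. 'bddccdc' → match
5. 'a' → no match
6. 'dbbc' → match
7. 'ddc' → match
Total matched: 6

6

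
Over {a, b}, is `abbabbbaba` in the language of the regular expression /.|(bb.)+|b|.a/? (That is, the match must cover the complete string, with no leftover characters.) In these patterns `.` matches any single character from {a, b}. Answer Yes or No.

No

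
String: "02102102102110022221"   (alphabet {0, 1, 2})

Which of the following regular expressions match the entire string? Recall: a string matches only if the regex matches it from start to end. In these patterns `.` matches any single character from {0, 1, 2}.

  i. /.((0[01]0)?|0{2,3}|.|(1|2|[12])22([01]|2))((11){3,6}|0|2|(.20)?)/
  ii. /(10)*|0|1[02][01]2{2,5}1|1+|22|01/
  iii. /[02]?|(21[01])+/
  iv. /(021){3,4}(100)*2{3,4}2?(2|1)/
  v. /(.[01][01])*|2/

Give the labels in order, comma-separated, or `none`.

i → no match
ii → no match
iii → no match
iv → match
v → no match

iv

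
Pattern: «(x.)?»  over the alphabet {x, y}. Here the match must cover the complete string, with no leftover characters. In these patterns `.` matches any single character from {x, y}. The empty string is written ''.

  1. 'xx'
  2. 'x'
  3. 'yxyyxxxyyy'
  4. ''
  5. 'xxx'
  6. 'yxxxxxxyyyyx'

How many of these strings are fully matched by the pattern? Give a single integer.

1 → match
2 → no match
3 → no match
4 → match
5 → no match
6 → no match
Total matched: 2

2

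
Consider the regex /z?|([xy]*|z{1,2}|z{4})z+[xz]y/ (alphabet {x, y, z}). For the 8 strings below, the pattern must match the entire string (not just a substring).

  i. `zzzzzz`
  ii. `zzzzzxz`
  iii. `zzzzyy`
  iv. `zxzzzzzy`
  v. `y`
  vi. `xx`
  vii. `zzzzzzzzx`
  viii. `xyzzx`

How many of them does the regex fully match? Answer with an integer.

i → no match
ii → no match
iii → no match
iv → no match
v → no match
vi → no match
vii → no match
viii → no match
Total matched: 0

0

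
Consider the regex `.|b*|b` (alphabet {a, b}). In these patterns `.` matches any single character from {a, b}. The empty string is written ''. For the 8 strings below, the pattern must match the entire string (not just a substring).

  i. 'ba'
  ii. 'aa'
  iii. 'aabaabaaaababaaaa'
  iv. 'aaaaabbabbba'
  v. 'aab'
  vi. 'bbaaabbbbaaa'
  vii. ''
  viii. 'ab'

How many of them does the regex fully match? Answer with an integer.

i → no match
ii → no match
iii → no match
iv → no match
v → no match
vi → no match
vii → match
viii → no match
Total matched: 1

1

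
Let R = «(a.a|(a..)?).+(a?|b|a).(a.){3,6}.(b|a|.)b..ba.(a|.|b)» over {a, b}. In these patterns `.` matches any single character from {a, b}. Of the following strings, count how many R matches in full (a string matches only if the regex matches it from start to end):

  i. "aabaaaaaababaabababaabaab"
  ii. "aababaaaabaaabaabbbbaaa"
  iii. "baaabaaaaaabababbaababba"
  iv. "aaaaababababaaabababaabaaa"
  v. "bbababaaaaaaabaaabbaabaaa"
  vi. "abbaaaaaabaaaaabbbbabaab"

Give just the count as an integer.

i → no match
ii → match
iii → no match
iv → no match
v → match
vi → no match
Total matched: 2

2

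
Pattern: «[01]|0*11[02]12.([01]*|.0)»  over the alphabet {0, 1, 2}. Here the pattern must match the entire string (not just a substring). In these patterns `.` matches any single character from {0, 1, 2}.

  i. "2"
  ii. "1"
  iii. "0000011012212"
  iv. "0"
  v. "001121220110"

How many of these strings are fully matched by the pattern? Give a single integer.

3

i → no match
ii → match
iii → no match
iv → match
v → match
Total matched: 3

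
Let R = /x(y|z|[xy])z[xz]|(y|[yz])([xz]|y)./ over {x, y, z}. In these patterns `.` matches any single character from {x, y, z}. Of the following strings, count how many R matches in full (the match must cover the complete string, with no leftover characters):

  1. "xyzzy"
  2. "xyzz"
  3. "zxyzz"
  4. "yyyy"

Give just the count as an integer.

1 → no match
2 → match
3 → no match
4 → no match
Total matched: 1

1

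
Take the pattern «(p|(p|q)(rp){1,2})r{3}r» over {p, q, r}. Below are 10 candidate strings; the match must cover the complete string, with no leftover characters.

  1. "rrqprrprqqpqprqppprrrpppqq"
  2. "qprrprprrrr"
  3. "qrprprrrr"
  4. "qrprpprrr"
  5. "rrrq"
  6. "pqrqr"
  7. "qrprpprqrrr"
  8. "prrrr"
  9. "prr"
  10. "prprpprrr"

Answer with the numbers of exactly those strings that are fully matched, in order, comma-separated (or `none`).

1 → no match — must end with "rr"
2 → no match
3 → match
4 → no match
5 → no match — must end with "rr"
6 → no match — must end with "rr"
7 → no match
8 → match
9 → no match
10 → no match

3, 8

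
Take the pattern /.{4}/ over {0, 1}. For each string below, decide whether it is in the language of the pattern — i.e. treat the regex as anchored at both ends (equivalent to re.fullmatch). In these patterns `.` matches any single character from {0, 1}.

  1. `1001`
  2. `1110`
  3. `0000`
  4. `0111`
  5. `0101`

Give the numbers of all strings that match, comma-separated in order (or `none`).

1 → match
2 → match
3 → match
4 → match
5 → match

1, 2, 3, 4, 5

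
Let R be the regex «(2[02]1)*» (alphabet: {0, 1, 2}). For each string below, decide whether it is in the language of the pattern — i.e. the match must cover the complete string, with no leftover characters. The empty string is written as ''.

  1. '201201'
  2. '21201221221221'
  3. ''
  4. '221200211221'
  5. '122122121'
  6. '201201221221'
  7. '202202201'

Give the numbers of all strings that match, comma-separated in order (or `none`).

1, 3, 6

1 → match
2 → no match
3 → match
4 → no match
5 → no match
6 → match
7 → no match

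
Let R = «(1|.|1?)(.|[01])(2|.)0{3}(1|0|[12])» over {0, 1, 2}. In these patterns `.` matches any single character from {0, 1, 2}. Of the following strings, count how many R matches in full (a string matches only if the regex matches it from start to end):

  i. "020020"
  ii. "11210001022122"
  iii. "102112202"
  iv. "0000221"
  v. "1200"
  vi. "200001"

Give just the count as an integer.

i → no match
ii → no match
iii → no match
iv → no match
v → no match
vi → match
Total matched: 1

1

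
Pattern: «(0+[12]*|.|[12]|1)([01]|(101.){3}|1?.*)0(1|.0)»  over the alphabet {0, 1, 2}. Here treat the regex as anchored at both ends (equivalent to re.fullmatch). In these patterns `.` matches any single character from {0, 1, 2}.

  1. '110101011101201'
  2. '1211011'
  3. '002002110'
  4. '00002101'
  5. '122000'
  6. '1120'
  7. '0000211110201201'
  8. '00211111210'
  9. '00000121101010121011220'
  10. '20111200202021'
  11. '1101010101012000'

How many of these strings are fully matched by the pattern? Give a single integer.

1 → match
2 → no match
3 → no match
4 → match
5 → match
6 → no match
7 → match
8 → no match
9 → no match
10 → no match
11 → match
Total matched: 5

5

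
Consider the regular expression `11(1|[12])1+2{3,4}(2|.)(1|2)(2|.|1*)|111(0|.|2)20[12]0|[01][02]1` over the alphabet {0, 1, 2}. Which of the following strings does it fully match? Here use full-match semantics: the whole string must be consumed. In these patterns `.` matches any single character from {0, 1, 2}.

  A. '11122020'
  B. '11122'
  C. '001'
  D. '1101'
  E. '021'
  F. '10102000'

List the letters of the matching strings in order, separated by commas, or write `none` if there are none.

A → match
B → no match
C → match
D → no match
E → match
F → no match

A, C, E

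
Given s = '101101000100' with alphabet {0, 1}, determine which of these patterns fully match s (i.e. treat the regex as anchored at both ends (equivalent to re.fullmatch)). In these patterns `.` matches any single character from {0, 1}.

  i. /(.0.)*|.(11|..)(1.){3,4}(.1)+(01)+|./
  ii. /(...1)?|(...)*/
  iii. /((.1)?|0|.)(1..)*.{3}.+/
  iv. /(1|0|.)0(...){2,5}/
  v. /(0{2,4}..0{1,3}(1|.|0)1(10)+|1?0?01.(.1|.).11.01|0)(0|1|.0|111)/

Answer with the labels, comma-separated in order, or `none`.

i, ii, iii

i → match
ii → match
iii → match
iv → no match
v → no match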